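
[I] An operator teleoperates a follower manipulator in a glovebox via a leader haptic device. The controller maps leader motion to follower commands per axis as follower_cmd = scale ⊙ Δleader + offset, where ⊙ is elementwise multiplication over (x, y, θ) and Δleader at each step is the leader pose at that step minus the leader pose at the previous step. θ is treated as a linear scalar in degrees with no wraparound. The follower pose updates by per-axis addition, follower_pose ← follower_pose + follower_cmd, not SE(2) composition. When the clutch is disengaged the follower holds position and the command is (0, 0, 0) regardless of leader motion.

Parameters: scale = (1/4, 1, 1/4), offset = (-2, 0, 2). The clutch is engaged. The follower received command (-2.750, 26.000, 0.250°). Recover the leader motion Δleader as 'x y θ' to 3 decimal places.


-3.000 26.000 -7.000

axis x: (-2.750 − -2) / (1/4) = -3.000
axis y: (26.000 − 0) / (1) = 26.000
axis θ: (0.250 − 2) / (1/4) = -7.000


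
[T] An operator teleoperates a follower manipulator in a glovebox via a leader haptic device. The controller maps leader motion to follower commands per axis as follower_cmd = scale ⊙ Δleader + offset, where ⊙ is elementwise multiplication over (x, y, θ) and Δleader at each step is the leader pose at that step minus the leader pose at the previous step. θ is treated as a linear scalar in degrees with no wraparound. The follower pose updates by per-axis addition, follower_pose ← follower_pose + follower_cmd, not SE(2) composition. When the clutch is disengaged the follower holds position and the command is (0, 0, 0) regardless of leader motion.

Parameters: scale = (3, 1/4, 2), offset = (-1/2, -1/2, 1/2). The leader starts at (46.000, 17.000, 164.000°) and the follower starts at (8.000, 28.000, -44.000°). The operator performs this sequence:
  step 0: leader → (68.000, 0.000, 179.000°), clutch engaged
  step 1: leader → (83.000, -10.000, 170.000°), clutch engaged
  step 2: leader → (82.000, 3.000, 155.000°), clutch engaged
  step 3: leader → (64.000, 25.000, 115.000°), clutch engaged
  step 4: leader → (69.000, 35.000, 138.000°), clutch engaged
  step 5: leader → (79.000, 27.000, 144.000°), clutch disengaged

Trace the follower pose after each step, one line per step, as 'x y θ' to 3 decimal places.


step 0: Δleader=(22.000, -17.000, 15.000°), engaged; cmd=(65.500, -4.750, 30.500°) → follower=(73.500, 23.250, -13.500°)
step 1: Δleader=(15.000, -10.000, -9.000°), engaged; cmd=(44.500, -3.000, -17.500°) → follower=(118.000, 20.250, -31.000°)
step 2: Δleader=(-1.000, 13.000, -15.000°), engaged; cmd=(-3.500, 2.750, -29.500°) → follower=(114.500, 23.000, -60.500°)
step 3: Δleader=(-18.000, 22.000, -40.000°), engaged; cmd=(-54.500, 5.000, -79.500°) → follower=(60.000, 28.000, -140.000°)
step 4: Δleader=(5.000, 10.000, 23.000°), engaged; cmd=(14.500, 2.000, 46.500°) → follower=(74.500, 30.000, -93.500°)
step 5: Δleader=(10.000, -8.000, 6.000°), disengaged; cmd=(0,0,0) → follower holds at (74.500, 30.000, -93.500°)

73.500 23.250 -13.500
118.000 20.250 -31.000
114.500 23.000 -60.500
60.000 28.000 -140.000
74.500 30.000 -93.500
74.500 30.000 -93.500


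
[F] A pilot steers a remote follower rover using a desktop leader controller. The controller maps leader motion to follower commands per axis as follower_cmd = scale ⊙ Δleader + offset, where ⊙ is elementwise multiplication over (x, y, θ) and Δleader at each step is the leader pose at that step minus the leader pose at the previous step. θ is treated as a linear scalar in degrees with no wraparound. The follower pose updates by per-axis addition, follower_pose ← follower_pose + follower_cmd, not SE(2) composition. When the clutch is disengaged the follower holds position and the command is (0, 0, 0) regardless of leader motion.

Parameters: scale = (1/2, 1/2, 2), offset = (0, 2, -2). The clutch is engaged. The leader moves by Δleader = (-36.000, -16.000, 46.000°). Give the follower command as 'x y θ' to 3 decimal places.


axis x: 1/2·-36.000 + 0 = -18.000
axis y: 1/2·-16.000 + 2 = -6.000
axis θ: 2·46.000 + -2 = 90.000

-18.000 -6.000 90.000


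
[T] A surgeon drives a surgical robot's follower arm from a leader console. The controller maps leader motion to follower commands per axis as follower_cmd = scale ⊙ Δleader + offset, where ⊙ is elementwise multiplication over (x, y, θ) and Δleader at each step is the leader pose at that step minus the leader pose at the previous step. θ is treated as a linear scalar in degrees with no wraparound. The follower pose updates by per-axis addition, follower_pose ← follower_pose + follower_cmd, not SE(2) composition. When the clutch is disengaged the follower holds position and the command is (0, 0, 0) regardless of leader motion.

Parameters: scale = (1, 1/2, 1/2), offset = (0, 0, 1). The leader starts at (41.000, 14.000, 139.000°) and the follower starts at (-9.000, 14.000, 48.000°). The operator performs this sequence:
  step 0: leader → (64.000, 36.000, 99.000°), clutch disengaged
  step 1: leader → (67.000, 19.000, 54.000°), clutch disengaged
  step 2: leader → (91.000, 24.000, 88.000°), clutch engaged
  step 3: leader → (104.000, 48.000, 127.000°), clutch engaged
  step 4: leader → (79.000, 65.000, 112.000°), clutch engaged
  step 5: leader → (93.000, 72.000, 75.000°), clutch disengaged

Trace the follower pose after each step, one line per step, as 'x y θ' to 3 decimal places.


-9.000 14.000 48.000
-9.000 14.000 48.000
15.000 16.500 66.000
28.000 28.500 86.500
3.000 37.000 80.000
3.000 37.000 80.000

step 0: Δleader=(23.000, 22.000, -40.000°), disengaged; cmd=(0,0,0) → follower holds at (-9.000, 14.000, 48.000°)
step 1: Δleader=(3.000, -17.000, -45.000°), disengaged; cmd=(0,0,0) → follower holds at (-9.000, 14.000, 48.000°)
step 2: Δleader=(24.000, 5.000, 34.000°), engaged; cmd=(24.000, 2.500, 18.000°) → follower=(15.000, 16.500, 66.000°)
step 3: Δleader=(13.000, 24.000, 39.000°), engaged; cmd=(13.000, 12.000, 20.500°) → follower=(28.000, 28.500, 86.500°)
step 4: Δleader=(-25.000, 17.000, -15.000°), engaged; cmd=(-25.000, 8.500, -6.500°) → follower=(3.000, 37.000, 80.000°)
step 5: Δleader=(14.000, 7.000, -37.000°), disengaged; cmd=(0,0,0) → follower holds at (3.000, 37.000, 80.000°)


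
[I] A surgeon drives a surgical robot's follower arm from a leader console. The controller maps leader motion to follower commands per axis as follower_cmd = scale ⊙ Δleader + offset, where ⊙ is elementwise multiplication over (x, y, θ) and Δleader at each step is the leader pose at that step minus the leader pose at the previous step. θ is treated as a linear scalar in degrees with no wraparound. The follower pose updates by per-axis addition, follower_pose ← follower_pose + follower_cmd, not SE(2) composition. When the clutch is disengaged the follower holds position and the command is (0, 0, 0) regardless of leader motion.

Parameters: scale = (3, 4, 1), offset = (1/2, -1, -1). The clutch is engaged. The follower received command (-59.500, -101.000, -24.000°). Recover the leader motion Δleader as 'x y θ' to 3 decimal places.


-20.000 -25.000 -23.000

axis x: (-59.500 − 1/2) / (3) = -20.000
axis y: (-101.000 − -1) / (4) = -25.000
axis θ: (-24.000 − -1) / (1) = -23.000


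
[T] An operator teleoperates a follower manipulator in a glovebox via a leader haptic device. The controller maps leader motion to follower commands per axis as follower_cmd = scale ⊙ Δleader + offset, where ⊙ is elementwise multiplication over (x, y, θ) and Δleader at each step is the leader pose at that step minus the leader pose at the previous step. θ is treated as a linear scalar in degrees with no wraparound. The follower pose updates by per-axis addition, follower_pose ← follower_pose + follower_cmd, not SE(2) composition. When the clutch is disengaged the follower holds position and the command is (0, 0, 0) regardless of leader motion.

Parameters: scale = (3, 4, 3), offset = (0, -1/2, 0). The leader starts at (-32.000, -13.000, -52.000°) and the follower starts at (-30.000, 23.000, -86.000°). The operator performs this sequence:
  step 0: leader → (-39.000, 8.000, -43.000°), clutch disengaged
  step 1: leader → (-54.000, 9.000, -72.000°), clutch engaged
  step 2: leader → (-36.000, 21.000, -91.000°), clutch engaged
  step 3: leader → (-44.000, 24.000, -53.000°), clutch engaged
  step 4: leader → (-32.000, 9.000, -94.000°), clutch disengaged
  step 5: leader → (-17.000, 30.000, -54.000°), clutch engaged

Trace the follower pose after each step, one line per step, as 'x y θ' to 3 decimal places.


-30.000 23.000 -86.000
-75.000 26.500 -173.000
-21.000 74.000 -230.000
-45.000 85.500 -116.000
-45.000 85.500 -116.000
0.000 169.000 4.000

step 0: Δleader=(-7.000, 21.000, 9.000°), disengaged; cmd=(0,0,0) → follower holds at (-30.000, 23.000, -86.000°)
step 1: Δleader=(-15.000, 1.000, -29.000°), engaged; cmd=(-45.000, 3.500, -87.000°) → follower=(-75.000, 26.500, -173.000°)
step 2: Δleader=(18.000, 12.000, -19.000°), engaged; cmd=(54.000, 47.500, -57.000°) → follower=(-21.000, 74.000, -230.000°)
step 3: Δleader=(-8.000, 3.000, 38.000°), engaged; cmd=(-24.000, 11.500, 114.000°) → follower=(-45.000, 85.500, -116.000°)
step 4: Δleader=(12.000, -15.000, -41.000°), disengaged; cmd=(0,0,0) → follower holds at (-45.000, 85.500, -116.000°)
step 5: Δleader=(15.000, 21.000, 40.000°), engaged; cmd=(45.000, 83.500, 120.000°) → follower=(0.000, 169.000, 4.000°)


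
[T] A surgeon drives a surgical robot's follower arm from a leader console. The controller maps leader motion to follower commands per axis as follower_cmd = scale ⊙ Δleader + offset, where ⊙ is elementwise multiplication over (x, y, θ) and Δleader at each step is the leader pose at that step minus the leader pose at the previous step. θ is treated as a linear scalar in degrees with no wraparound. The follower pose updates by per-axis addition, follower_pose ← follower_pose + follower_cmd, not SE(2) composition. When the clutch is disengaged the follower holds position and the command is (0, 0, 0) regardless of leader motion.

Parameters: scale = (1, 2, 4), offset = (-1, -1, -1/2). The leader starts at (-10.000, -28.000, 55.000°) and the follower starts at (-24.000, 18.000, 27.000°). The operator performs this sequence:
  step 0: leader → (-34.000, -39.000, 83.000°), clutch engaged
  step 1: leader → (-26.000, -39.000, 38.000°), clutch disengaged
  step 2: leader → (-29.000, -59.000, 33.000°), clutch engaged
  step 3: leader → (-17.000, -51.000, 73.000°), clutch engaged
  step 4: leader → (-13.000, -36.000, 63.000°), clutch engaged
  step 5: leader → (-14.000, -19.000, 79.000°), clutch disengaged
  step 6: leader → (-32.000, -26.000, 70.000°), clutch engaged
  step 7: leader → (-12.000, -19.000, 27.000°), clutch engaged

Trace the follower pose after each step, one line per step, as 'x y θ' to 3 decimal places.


-49.000 -5.000 138.500
-49.000 -5.000 138.500
-53.000 -46.000 118.000
-42.000 -31.000 277.500
-39.000 -2.000 237.000
-39.000 -2.000 237.000
-58.000 -17.000 200.500
-39.000 -4.000 28.000

step 0: Δleader=(-24.000, -11.000, 28.000°), engaged; cmd=(-25.000, -23.000, 111.500°) → follower=(-49.000, -5.000, 138.500°)
step 1: Δleader=(8.000, 0.000, -45.000°), disengaged; cmd=(0,0,0) → follower holds at (-49.000, -5.000, 138.500°)
step 2: Δleader=(-3.000, -20.000, -5.000°), engaged; cmd=(-4.000, -41.000, -20.500°) → follower=(-53.000, -46.000, 118.000°)
step 3: Δleader=(12.000, 8.000, 40.000°), engaged; cmd=(11.000, 15.000, 159.500°) → follower=(-42.000, -31.000, 277.500°)
step 4: Δleader=(4.000, 15.000, -10.000°), engaged; cmd=(3.000, 29.000, -40.500°) → follower=(-39.000, -2.000, 237.000°)
step 5: Δleader=(-1.000, 17.000, 16.000°), disengaged; cmd=(0,0,0) → follower holds at (-39.000, -2.000, 237.000°)
step 6: Δleader=(-18.000, -7.000, -9.000°), engaged; cmd=(-19.000, -15.000, -36.500°) → follower=(-58.000, -17.000, 200.500°)
step 7: Δleader=(20.000, 7.000, -43.000°), engaged; cmd=(19.000, 13.000, -172.500°) → follower=(-39.000, -4.000, 28.000°)


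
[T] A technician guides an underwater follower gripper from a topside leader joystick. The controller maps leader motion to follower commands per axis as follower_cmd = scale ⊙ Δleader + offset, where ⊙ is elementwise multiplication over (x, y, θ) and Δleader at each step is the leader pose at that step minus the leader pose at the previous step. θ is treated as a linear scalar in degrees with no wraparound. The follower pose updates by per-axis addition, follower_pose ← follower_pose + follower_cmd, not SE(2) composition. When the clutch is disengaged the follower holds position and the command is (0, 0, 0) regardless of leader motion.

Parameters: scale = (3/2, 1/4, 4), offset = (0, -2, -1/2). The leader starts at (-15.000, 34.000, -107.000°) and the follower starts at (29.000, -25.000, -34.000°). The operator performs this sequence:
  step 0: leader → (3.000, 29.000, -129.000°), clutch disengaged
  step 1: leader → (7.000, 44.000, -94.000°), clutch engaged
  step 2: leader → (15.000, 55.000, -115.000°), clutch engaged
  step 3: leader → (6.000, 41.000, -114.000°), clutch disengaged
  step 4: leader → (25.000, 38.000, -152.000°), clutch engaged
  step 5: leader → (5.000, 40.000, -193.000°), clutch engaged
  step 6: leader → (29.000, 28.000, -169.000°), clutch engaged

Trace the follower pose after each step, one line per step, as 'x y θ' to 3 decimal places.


29.000 -25.000 -34.000
35.000 -23.250 105.500
47.000 -22.500 21.000
47.000 -22.500 21.000
75.500 -25.250 -131.500
45.500 -26.750 -296.000
81.500 -31.750 -200.500

step 0: Δleader=(18.000, -5.000, -22.000°), disengaged; cmd=(0,0,0) → follower holds at (29.000, -25.000, -34.000°)
step 1: Δleader=(4.000, 15.000, 35.000°), engaged; cmd=(6.000, 1.750, 139.500°) → follower=(35.000, -23.250, 105.500°)
step 2: Δleader=(8.000, 11.000, -21.000°), engaged; cmd=(12.000, 0.750, -84.500°) → follower=(47.000, -22.500, 21.000°)
step 3: Δleader=(-9.000, -14.000, 1.000°), disengaged; cmd=(0,0,0) → follower holds at (47.000, -22.500, 21.000°)
step 4: Δleader=(19.000, -3.000, -38.000°), engaged; cmd=(28.500, -2.750, -152.500°) → follower=(75.500, -25.250, -131.500°)
step 5: Δleader=(-20.000, 2.000, -41.000°), engaged; cmd=(-30.000, -1.500, -164.500°) → follower=(45.500, -26.750, -296.000°)
step 6: Δleader=(24.000, -12.000, 24.000°), engaged; cmd=(36.000, -5.000, 95.500°) → follower=(81.500, -31.750, -200.500°)


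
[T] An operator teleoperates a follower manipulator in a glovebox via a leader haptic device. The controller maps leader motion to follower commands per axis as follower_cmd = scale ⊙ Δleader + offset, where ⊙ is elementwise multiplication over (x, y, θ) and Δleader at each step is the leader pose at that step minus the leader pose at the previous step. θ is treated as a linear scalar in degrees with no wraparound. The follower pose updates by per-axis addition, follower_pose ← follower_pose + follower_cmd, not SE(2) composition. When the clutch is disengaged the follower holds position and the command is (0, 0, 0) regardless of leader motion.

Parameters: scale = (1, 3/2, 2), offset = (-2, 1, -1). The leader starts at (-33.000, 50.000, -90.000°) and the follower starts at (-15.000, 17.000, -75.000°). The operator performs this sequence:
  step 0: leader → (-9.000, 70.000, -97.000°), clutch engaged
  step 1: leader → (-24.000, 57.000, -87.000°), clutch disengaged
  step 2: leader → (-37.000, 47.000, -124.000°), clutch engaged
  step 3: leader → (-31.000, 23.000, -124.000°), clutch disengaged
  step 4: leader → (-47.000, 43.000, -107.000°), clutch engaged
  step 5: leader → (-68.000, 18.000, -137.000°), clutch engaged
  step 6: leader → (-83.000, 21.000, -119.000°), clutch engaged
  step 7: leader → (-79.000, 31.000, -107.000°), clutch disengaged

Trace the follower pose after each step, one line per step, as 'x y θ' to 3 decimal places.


7.000 48.000 -90.000
7.000 48.000 -90.000
-8.000 34.000 -165.000
-8.000 34.000 -165.000
-26.000 65.000 -132.000
-49.000 28.500 -193.000
-66.000 34.000 -158.000
-66.000 34.000 -158.000

step 0: Δleader=(24.000, 20.000, -7.000°), engaged; cmd=(22.000, 31.000, -15.000°) → follower=(7.000, 48.000, -90.000°)
step 1: Δleader=(-15.000, -13.000, 10.000°), disengaged; cmd=(0,0,0) → follower holds at (7.000, 48.000, -90.000°)
step 2: Δleader=(-13.000, -10.000, -37.000°), engaged; cmd=(-15.000, -14.000, -75.000°) → follower=(-8.000, 34.000, -165.000°)
step 3: Δleader=(6.000, -24.000, 0.000°), disengaged; cmd=(0,0,0) → follower holds at (-8.000, 34.000, -165.000°)
step 4: Δleader=(-16.000, 20.000, 17.000°), engaged; cmd=(-18.000, 31.000, 33.000°) → follower=(-26.000, 65.000, -132.000°)
step 5: Δleader=(-21.000, -25.000, -30.000°), engaged; cmd=(-23.000, -36.500, -61.000°) → follower=(-49.000, 28.500, -193.000°)
step 6: Δleader=(-15.000, 3.000, 18.000°), engaged; cmd=(-17.000, 5.500, 35.000°) → follower=(-66.000, 34.000, -158.000°)
step 7: Δleader=(4.000, 10.000, 12.000°), disengaged; cmd=(0,0,0) → follower holds at (-66.000, 34.000, -158.000°)


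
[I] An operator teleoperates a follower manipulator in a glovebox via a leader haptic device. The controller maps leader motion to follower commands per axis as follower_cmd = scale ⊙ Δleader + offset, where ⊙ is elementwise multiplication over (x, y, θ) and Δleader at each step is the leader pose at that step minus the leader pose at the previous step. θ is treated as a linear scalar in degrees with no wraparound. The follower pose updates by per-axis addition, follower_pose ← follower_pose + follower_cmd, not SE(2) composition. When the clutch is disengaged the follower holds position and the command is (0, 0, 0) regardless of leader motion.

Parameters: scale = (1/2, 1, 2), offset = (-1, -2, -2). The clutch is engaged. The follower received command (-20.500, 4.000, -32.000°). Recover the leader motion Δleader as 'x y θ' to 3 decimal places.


axis x: (-20.500 − -1) / (1/2) = -39.000
axis y: (4.000 − -2) / (1) = 6.000
axis θ: (-32.000 − -2) / (2) = -15.000

-39.000 6.000 -15.000


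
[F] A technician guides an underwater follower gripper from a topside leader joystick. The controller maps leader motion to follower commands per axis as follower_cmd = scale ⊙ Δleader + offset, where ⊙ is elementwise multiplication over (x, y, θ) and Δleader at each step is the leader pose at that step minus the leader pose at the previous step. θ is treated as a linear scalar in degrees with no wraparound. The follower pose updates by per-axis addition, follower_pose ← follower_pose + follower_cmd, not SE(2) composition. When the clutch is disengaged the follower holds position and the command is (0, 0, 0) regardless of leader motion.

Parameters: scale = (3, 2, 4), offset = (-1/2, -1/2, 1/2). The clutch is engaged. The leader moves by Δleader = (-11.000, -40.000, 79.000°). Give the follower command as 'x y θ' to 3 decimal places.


-33.500 -80.500 316.500

axis x: 3·-11.000 + -1/2 = -33.500
axis y: 2·-40.000 + -1/2 = -80.500
axis θ: 4·79.000 + 1/2 = 316.500


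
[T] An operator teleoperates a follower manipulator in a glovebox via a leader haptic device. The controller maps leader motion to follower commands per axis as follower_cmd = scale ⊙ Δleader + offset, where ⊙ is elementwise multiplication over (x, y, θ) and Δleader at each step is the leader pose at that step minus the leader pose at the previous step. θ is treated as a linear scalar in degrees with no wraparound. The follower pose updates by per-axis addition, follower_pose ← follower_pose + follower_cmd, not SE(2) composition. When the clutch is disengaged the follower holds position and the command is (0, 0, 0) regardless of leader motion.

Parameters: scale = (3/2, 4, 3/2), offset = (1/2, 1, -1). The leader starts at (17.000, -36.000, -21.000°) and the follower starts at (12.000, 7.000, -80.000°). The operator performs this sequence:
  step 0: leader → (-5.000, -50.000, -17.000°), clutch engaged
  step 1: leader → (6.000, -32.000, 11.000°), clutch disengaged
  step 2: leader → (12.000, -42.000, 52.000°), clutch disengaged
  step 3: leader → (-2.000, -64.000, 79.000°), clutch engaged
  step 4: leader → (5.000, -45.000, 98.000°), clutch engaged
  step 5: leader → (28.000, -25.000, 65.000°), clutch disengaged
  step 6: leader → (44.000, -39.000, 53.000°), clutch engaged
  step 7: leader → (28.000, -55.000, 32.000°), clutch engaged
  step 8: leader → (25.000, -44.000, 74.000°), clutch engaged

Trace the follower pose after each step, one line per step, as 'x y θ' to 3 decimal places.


-20.500 -48.000 -75.000
-20.500 -48.000 -75.000
-20.500 -48.000 -75.000
-41.000 -135.000 -35.500
-30.000 -58.000 -8.000
-30.000 -58.000 -8.000
-5.500 -113.000 -27.000
-29.000 -176.000 -59.500
-33.000 -131.000 2.500

step 0: Δleader=(-22.000, -14.000, 4.000°), engaged; cmd=(-32.500, -55.000, 5.000°) → follower=(-20.500, -48.000, -75.000°)
step 1: Δleader=(11.000, 18.000, 28.000°), disengaged; cmd=(0,0,0) → follower holds at (-20.500, -48.000, -75.000°)
step 2: Δleader=(6.000, -10.000, 41.000°), disengaged; cmd=(0,0,0) → follower holds at (-20.500, -48.000, -75.000°)
step 3: Δleader=(-14.000, -22.000, 27.000°), engaged; cmd=(-20.500, -87.000, 39.500°) → follower=(-41.000, -135.000, -35.500°)
step 4: Δleader=(7.000, 19.000, 19.000°), engaged; cmd=(11.000, 77.000, 27.500°) → follower=(-30.000, -58.000, -8.000°)
step 5: Δleader=(23.000, 20.000, -33.000°), disengaged; cmd=(0,0,0) → follower holds at (-30.000, -58.000, -8.000°)
step 6: Δleader=(16.000, -14.000, -12.000°), engaged; cmd=(24.500, -55.000, -19.000°) → follower=(-5.500, -113.000, -27.000°)
step 7: Δleader=(-16.000, -16.000, -21.000°), engaged; cmd=(-23.500, -63.000, -32.500°) → follower=(-29.000, -176.000, -59.500°)
step 8: Δleader=(-3.000, 11.000, 42.000°), engaged; cmd=(-4.000, 45.000, 62.000°) → follower=(-33.000, -131.000, 2.500°)


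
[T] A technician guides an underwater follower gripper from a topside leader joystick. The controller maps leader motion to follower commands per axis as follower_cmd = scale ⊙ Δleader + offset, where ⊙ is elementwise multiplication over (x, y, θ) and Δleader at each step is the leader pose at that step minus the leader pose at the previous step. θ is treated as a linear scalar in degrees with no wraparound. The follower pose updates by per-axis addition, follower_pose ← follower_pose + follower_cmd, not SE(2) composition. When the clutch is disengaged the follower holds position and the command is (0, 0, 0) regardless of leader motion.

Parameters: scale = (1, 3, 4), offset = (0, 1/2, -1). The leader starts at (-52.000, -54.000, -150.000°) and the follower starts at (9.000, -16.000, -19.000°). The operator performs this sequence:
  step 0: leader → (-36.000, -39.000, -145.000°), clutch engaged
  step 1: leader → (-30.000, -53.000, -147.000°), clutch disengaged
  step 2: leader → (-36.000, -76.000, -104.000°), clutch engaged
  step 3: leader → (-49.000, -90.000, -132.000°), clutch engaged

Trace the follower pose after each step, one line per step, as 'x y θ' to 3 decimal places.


25.000 29.500 0.000
25.000 29.500 0.000
19.000 -39.000 171.000
6.000 -80.500 58.000

step 0: Δleader=(16.000, 15.000, 5.000°), engaged; cmd=(16.000, 45.500, 19.000°) → follower=(25.000, 29.500, 0.000°)
step 1: Δleader=(6.000, -14.000, -2.000°), disengaged; cmd=(0,0,0) → follower holds at (25.000, 29.500, 0.000°)
step 2: Δleader=(-6.000, -23.000, 43.000°), engaged; cmd=(-6.000, -68.500, 171.000°) → follower=(19.000, -39.000, 171.000°)
step 3: Δleader=(-13.000, -14.000, -28.000°), engaged; cmd=(-13.000, -41.500, -113.000°) → follower=(6.000, -80.500, 58.000°)


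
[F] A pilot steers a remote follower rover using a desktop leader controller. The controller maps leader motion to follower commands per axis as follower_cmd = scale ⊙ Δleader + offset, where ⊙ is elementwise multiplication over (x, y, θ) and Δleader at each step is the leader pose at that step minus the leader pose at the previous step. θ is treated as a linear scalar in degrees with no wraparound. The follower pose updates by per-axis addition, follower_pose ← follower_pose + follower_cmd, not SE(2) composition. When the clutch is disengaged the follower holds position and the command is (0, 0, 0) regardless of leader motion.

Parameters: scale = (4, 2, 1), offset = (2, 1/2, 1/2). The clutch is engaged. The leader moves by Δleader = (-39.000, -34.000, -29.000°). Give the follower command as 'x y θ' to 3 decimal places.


axis x: 4·-39.000 + 2 = -154.000
axis y: 2·-34.000 + 1/2 = -67.500
axis θ: 1·-29.000 + 1/2 = -28.500

-154.000 -67.500 -28.500


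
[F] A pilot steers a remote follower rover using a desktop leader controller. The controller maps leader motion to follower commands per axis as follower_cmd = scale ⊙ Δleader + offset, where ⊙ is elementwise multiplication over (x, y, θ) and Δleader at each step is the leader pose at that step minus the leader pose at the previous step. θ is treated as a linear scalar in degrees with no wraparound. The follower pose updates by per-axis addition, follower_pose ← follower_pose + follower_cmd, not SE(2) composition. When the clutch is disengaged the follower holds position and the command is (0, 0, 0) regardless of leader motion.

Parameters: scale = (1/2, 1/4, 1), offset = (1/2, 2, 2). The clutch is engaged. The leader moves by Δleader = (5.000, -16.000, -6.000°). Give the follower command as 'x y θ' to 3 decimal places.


axis x: 1/2·5.000 + 1/2 = 3.000
axis y: 1/4·-16.000 + 2 = -2.000
axis θ: 1·-6.000 + 2 = -4.000

3.000 -2.000 -4.000


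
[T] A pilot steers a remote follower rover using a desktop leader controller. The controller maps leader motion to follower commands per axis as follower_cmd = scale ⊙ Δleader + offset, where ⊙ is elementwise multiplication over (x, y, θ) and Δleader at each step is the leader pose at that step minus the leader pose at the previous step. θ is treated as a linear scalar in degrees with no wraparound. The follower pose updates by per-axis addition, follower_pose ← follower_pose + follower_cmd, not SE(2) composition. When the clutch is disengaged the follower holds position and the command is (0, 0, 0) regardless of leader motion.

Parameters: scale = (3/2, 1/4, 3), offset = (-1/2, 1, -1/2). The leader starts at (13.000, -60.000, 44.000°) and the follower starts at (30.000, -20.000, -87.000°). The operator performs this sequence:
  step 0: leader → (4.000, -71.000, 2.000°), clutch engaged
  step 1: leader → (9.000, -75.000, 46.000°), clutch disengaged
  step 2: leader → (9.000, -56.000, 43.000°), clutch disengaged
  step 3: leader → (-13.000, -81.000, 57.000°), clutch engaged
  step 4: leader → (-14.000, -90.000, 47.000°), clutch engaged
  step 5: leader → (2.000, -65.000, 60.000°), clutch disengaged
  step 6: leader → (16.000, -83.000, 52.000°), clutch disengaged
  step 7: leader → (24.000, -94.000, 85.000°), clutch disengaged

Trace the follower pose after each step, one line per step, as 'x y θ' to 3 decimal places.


16.000 -21.750 -213.500
16.000 -21.750 -213.500
16.000 -21.750 -213.500
-17.500 -27.000 -172.000
-19.500 -28.250 -202.500
-19.500 -28.250 -202.500
-19.500 -28.250 -202.500
-19.500 -28.250 -202.500

step 0: Δleader=(-9.000, -11.000, -42.000°), engaged; cmd=(-14.000, -1.750, -126.500°) → follower=(16.000, -21.750, -213.500°)
step 1: Δleader=(5.000, -4.000, 44.000°), disengaged; cmd=(0,0,0) → follower holds at (16.000, -21.750, -213.500°)
step 2: Δleader=(0.000, 19.000, -3.000°), disengaged; cmd=(0,0,0) → follower holds at (16.000, -21.750, -213.500°)
step 3: Δleader=(-22.000, -25.000, 14.000°), engaged; cmd=(-33.500, -5.250, 41.500°) → follower=(-17.500, -27.000, -172.000°)
step 4: Δleader=(-1.000, -9.000, -10.000°), engaged; cmd=(-2.000, -1.250, -30.500°) → follower=(-19.500, -28.250, -202.500°)
step 5: Δleader=(16.000, 25.000, 13.000°), disengaged; cmd=(0,0,0) → follower holds at (-19.500, -28.250, -202.500°)
step 6: Δleader=(14.000, -18.000, -8.000°), disengaged; cmd=(0,0,0) → follower holds at (-19.500, -28.250, -202.500°)
step 7: Δleader=(8.000, -11.000, 33.000°), disengaged; cmd=(0,0,0) → follower holds at (-19.500, -28.250, -202.500°)


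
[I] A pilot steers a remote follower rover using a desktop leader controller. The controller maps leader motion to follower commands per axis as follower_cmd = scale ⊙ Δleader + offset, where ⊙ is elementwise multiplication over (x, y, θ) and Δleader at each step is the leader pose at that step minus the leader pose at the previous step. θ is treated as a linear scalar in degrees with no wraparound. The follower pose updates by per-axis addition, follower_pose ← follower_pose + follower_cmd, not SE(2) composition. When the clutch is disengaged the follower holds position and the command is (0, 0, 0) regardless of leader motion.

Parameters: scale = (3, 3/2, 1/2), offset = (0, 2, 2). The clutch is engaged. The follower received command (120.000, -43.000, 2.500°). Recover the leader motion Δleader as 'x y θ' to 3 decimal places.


axis x: (120.000 − 0) / (3) = 40.000
axis y: (-43.000 − 2) / (3/2) = -30.000
axis θ: (2.500 − 2) / (1/2) = 1.000

40.000 -30.000 1.000


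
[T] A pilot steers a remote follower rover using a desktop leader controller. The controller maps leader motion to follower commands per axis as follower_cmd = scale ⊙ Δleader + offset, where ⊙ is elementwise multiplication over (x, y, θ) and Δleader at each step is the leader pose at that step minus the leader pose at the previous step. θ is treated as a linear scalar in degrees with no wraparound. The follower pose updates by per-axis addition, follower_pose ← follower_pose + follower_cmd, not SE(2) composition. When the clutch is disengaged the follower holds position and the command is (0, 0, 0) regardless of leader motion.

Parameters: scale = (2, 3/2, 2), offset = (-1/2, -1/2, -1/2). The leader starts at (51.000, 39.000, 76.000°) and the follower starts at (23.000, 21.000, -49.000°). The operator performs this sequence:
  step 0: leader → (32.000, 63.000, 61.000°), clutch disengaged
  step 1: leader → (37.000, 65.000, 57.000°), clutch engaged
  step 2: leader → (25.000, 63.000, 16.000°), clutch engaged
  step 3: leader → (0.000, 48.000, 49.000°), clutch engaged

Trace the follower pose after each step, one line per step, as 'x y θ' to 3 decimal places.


step 0: Δleader=(-19.000, 24.000, -15.000°), disengaged; cmd=(0,0,0) → follower holds at (23.000, 21.000, -49.000°)
step 1: Δleader=(5.000, 2.000, -4.000°), engaged; cmd=(9.500, 2.500, -8.500°) → follower=(32.500, 23.500, -57.500°)
step 2: Δleader=(-12.000, -2.000, -41.000°), engaged; cmd=(-24.500, -3.500, -82.500°) → follower=(8.000, 20.000, -140.000°)
step 3: Δleader=(-25.000, -15.000, 33.000°), engaged; cmd=(-50.500, -23.000, 65.500°) → follower=(-42.500, -3.000, -74.500°)

23.000 21.000 -49.000
32.500 23.500 -57.500
8.000 20.000 -140.000
-42.500 -3.000 -74.500


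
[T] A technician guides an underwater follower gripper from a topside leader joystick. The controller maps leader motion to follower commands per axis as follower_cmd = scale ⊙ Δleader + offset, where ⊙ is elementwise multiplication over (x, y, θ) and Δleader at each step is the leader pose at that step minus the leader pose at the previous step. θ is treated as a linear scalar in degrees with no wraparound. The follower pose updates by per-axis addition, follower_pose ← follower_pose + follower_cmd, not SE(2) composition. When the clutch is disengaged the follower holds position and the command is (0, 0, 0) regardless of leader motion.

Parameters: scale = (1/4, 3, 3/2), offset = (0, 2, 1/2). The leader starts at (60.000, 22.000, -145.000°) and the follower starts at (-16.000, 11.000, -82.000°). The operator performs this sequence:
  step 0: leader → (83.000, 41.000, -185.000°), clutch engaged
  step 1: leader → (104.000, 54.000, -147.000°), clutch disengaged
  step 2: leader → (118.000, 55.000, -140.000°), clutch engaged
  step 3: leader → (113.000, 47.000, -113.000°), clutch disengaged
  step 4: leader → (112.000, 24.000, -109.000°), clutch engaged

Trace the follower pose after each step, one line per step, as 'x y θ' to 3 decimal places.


-10.250 70.000 -141.500
-10.250 70.000 -141.500
-6.750 75.000 -130.500
-6.750 75.000 -130.500
-7.000 8.000 -124.000

step 0: Δleader=(23.000, 19.000, -40.000°), engaged; cmd=(5.750, 59.000, -59.500°) → follower=(-10.250, 70.000, -141.500°)
step 1: Δleader=(21.000, 13.000, 38.000°), disengaged; cmd=(0,0,0) → follower holds at (-10.250, 70.000, -141.500°)
step 2: Δleader=(14.000, 1.000, 7.000°), engaged; cmd=(3.500, 5.000, 11.000°) → follower=(-6.750, 75.000, -130.500°)
step 3: Δleader=(-5.000, -8.000, 27.000°), disengaged; cmd=(0,0,0) → follower holds at (-6.750, 75.000, -130.500°)
step 4: Δleader=(-1.000, -23.000, 4.000°), engaged; cmd=(-0.250, -67.000, 6.500°) → follower=(-7.000, 8.000, -124.000°)


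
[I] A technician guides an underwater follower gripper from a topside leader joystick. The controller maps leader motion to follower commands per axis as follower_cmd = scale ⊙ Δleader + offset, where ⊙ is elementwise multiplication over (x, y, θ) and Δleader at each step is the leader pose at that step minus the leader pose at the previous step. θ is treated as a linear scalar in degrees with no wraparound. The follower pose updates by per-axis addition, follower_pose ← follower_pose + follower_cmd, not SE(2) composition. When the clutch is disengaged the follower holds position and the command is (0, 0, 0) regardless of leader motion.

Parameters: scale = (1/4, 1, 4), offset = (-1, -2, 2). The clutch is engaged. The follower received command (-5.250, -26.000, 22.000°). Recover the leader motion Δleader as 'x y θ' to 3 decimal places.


axis x: (-5.250 − -1) / (1/4) = -17.000
axis y: (-26.000 − -2) / (1) = -24.000
axis θ: (22.000 − 2) / (4) = 5.000

-17.000 -24.000 5.000


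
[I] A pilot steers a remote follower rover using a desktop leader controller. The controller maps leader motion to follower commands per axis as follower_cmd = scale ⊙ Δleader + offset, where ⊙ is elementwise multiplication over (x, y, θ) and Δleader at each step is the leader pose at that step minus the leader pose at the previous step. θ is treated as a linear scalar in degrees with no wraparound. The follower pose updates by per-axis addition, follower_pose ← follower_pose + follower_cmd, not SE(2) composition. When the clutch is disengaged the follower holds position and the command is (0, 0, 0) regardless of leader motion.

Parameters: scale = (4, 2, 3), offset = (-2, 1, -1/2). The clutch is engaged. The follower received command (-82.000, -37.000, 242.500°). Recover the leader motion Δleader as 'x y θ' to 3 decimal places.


axis x: (-82.000 − -2) / (4) = -20.000
axis y: (-37.000 − 1) / (2) = -19.000
axis θ: (242.500 − -1/2) / (3) = 81.000

-20.000 -19.000 81.000


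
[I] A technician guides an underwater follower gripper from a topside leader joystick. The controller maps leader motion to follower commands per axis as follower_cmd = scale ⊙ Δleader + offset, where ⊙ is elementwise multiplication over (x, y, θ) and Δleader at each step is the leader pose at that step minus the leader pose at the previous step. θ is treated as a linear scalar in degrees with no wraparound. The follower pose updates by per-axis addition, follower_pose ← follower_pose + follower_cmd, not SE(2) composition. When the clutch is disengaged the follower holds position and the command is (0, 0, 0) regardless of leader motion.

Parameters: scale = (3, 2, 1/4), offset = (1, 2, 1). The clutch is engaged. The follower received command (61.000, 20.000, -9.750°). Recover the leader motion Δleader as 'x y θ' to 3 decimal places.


20.000 9.000 -43.000

axis x: (61.000 − 1) / (3) = 20.000
axis y: (20.000 − 2) / (2) = 9.000
axis θ: (-9.750 − 1) / (1/4) = -43.000


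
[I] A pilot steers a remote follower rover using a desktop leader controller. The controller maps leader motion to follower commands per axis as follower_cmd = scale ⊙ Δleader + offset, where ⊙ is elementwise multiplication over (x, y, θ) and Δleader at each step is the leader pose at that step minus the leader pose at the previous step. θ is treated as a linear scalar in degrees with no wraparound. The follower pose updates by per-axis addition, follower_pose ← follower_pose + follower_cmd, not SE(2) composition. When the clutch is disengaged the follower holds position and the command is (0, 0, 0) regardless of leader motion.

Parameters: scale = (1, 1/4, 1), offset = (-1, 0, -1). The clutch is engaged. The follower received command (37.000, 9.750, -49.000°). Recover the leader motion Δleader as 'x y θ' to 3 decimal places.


38.000 39.000 -48.000

axis x: (37.000 − -1) / (1) = 38.000
axis y: (9.750 − 0) / (1/4) = 39.000
axis θ: (-49.000 − -1) / (1) = -48.000


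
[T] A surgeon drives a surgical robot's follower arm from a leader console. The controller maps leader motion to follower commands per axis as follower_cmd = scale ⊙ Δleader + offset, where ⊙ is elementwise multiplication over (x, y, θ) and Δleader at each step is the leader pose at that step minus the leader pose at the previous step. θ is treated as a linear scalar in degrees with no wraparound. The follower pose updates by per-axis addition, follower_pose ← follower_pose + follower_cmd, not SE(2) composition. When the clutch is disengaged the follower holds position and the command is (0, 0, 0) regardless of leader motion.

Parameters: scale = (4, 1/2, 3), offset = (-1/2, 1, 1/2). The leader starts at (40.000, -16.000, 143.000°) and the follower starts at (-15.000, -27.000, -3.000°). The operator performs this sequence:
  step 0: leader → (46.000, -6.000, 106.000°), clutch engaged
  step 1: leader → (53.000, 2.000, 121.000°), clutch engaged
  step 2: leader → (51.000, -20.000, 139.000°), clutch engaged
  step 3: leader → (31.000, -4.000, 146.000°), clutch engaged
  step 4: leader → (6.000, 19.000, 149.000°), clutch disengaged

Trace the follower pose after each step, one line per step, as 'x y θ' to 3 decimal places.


step 0: Δleader=(6.000, 10.000, -37.000°), engaged; cmd=(23.500, 6.000, -110.500°) → follower=(8.500, -21.000, -113.500°)
step 1: Δleader=(7.000, 8.000, 15.000°), engaged; cmd=(27.500, 5.000, 45.500°) → follower=(36.000, -16.000, -68.000°)
step 2: Δleader=(-2.000, -22.000, 18.000°), engaged; cmd=(-8.500, -10.000, 54.500°) → follower=(27.500, -26.000, -13.500°)
step 3: Δleader=(-20.000, 16.000, 7.000°), engaged; cmd=(-80.500, 9.000, 21.500°) → follower=(-53.000, -17.000, 8.000°)
step 4: Δleader=(-25.000, 23.000, 3.000°), disengaged; cmd=(0,0,0) → follower holds at (-53.000, -17.000, 8.000°)

8.500 -21.000 -113.500
36.000 -16.000 -68.000
27.500 -26.000 -13.500
-53.000 -17.000 8.000
-53.000 -17.000 8.000


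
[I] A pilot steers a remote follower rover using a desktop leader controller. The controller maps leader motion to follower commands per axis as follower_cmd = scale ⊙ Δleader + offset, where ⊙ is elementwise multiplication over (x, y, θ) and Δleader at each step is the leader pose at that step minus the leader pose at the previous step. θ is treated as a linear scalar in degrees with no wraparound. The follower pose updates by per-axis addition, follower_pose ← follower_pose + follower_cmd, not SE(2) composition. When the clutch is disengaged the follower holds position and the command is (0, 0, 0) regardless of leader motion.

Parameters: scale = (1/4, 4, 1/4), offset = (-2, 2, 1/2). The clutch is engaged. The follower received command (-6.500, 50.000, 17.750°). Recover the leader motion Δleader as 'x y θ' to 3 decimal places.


-18.000 12.000 69.000

axis x: (-6.500 − -2) / (1/4) = -18.000
axis y: (50.000 − 2) / (4) = 12.000
axis θ: (17.750 − 1/2) / (1/4) = 69.000
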